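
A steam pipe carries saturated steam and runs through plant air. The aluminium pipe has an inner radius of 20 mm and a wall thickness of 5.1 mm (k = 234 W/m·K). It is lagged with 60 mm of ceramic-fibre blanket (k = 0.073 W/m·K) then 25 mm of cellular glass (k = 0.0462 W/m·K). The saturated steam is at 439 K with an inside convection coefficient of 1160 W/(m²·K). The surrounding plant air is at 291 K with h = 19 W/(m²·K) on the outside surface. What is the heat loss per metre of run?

Radial resistances (cylindrical: R_cond = ln(r_o/r_i)/(2πkL), R_conv = 1/(h·2πrL)):
R_inner film = 1/(h_i·2πr₁L) = 1/(1160×2π×0.02×1) = 0.00686 K/W
R_aluminium pipe wall = ln(25.1/20)/(2π×234×1) = 1.545×10^-4 K/W
R_ceramic-fibre blanket = ln(85.1/25.1)/(2π×0.073×1) = 2.662 K/W
R_cellular glass = ln(110.1/85.1)/(2π×0.0462×1) = 0.8873 K/W
R_outer film = 1/(h_o·2πr_oL) = 1/(19×2π×0.1101×1) = 0.07608 K/W
R_total = 3.632 K/W
Q = ΔT/R_total = 148/3.632

q′ ≈ 40.7 W/m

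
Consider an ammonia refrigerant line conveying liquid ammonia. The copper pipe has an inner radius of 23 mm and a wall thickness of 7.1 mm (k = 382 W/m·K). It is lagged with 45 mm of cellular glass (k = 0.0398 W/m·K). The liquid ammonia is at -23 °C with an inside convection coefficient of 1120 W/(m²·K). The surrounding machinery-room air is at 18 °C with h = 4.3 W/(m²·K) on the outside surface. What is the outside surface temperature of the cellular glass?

T ≈ 13.1 °C

Per-layer cylindrical resistances, series-summed:
R_inner film = 1/(h_i·2πr₁L) = 1/(1120×2π×0.023×1) = 0.006178 K/W
R_copper pipe wall = ln(30.1/23)/(2π×382×1) = 1.121×10^-4 K/W
R_cellular glass = ln(75.1/30.1)/(2π×0.0398×1) = 3.656 K/W
R_outer film = 1/(h_o·2πr_oL) = 1/(4.3×2π×0.0751×1) = 0.4928 K/W
R_total = 4.155 K/W
Q = ΔT/R_total = 41/4.155
Q = 9.87 W/m
T_interface = T_inner + Q·ΣR(inner→interface) = -23 + 9.87×3.662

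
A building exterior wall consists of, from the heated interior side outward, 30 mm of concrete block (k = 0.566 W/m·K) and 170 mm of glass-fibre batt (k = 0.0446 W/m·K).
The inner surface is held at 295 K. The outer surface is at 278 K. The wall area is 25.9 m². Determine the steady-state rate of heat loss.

Using the resistance-network approach (series):
R_concrete block = L/(kA) = 0.03/(0.566×25.9) = 0.002046 K/W
R_glass-fibre batt = L/(kA) = 0.17/(0.0446×25.9) = 0.1472 K/W
R_total = 0.1492 K/W
Q = ΔT / R_total = 17 / 0.1492

Q ≈ 114 W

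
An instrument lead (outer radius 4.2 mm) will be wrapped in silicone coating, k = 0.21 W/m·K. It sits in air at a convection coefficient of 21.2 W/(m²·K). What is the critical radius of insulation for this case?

For a cylinder r_cr = k/h = 0.21/21.2
r_cr = 9.91 mm; since the bare radius (4.2 mm) is below r_cr, adding a thin layer of insulation will *increase* heat loss.

r_cr ≈ 9.91 mm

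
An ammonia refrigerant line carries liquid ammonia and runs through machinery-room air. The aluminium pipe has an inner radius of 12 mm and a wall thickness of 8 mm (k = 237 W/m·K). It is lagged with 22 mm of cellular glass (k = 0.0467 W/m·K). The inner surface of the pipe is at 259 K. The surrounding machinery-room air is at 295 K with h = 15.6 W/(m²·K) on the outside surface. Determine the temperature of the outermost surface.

Radial resistances (cylindrical: R_cond = ln(r_o/r_i)/(2πkL), R_conv = 1/(h·2πrL)):
R_aluminium pipe wall = ln(20/12)/(2π×237×1) = 3.43×10^-4 K/W
R_cellular glass = ln(42/20)/(2π×0.0467×1) = 2.529 K/W
R_outer film = 1/(h_o·2πr_oL) = 1/(15.6×2π×0.042×1) = 0.2429 K/W
R_total = 2.772 K/W
Q = ΔT/R_total = 36/2.772
Q = 13 W/m
T_interface = T_inner + Q·ΣR(inner→interface) = 259 + 13×2.529

T ≈ 292 K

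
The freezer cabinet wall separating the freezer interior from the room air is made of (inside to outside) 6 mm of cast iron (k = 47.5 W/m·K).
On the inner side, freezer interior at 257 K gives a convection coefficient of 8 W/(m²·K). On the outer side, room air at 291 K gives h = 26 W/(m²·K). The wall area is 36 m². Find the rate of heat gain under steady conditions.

Q ≈ 7480 W

Series thermal resistances:
R_inner film = 1/(h_i·A) = 1/(8×36) = 0.003472 K/W
R_cast iron = L/(kA) = 0.006/(47.5×36) = 3.509×10^-6 K/W
R_outer film = 1/(h_o·A) = 1/(26×36) = 0.001068 K/W
R_total = 0.004544 K/W
Q = ΔT / R_total = 34 / 0.004544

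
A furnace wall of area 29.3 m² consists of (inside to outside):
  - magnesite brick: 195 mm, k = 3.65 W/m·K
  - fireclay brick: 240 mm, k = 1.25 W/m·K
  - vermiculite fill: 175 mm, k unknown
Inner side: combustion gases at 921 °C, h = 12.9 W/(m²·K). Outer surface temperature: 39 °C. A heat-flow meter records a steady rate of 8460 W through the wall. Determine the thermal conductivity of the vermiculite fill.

k ≈ 0.0641 W/(m·K)

Series thermal resistances:
R_inner film = 1/(h_i·A) = 1/(12.9×29.3) = 0.002646 K/W
R_magnesite brick = L/(kA) = 0.195/(3.65×29.3) = 0.001823 K/W
R_fireclay brick = L/(kA) = 0.24/(1.25×29.3) = 0.006553 K/W
Sum of known resistances R_other = 0.01102 K/W
Total R = ΔT/Q = 882/8460 = 0.1043 K/W
R_vermiculite fill = R_total − R_other = 0.09323 K/W
k = L/(R·A) = 0.175/(0.09323×29.3)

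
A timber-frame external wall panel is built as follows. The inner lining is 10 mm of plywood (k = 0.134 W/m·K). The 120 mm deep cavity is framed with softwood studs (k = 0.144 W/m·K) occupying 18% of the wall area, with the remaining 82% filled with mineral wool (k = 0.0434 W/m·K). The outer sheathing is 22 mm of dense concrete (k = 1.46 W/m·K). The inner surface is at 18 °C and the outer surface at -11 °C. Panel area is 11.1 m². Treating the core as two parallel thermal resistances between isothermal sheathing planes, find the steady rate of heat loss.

Q ≈ 158 W

Sheathing layers in series; stud and cavity paths in parallel between them.
R_inner = 0.01/(0.134×11.1) = 0.006723 K/W
R_stud  = 0.12/(0.144×0.18×11.1) = 0.4171 K/W
R_cav   = 0.12/(0.0434×0.82×11.1) = 0.3038 K/W
1/R_core = 1/R_stud + 1/R_cav → R_core = 0.1758 K/W
R_outer = 0.022/(1.46×11.1) = 0.001358 K/W
R_total = 0.1838 K/W
Q = ΔT/R_total = 29/0.1838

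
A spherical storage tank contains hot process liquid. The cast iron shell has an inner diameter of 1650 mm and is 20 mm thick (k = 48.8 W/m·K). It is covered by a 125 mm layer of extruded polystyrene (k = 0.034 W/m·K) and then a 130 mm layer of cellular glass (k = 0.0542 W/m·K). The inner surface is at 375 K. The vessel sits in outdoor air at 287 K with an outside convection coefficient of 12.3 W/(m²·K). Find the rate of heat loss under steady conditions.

Q ≈ 163 W

Radial (spherical) resistances in series:
R_cast iron shell = (1/0.825 − 1/0.845)/(4π×48.8) = 4.678×10^-5 K/W
R_extruded polystyrene = (1/0.845 − 1/0.97)/(4π×0.034) = 0.3569 K/W
R_cellular glass = (1/0.97 − 1/1.1)/(4π×0.0542) = 0.1789 K/W
R_outer film = 1/(h·4πr_o²) = 1/(12.3×4π×1.1²) = 0.005347 K/W
R_total = 0.5412 K/W
Q = ΔT/R_total = 88/0.5412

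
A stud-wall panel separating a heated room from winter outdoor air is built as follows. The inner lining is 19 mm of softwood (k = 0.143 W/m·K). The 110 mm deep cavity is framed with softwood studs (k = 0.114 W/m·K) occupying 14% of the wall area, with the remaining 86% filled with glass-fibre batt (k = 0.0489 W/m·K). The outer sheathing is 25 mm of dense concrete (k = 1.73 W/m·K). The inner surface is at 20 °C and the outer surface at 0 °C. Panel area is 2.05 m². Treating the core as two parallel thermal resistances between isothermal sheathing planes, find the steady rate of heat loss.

Q ≈ 20.1 W

Sheathing layers in series; stud and cavity paths in parallel between them.
R_inner = 0.019/(0.143×2.05) = 0.06481 K/W
R_stud  = 0.11/(0.114×0.14×2.05) = 3.362 K/W
R_cav   = 0.11/(0.0489×0.86×2.05) = 1.276 K/W
1/R_core = 1/R_stud + 1/R_cav → R_core = 0.9249 K/W
R_outer = 0.025/(1.73×2.05) = 0.007049 K/W
R_total = 0.9968 K/W
Q = ΔT/R_total = 20/0.9968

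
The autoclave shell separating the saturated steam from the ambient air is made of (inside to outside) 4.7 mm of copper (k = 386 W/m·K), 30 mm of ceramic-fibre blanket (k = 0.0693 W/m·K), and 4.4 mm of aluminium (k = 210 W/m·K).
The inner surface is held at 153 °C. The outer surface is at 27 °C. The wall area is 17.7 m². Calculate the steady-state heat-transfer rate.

Q ≈ 5150 W

Model the wall as resistances in series:
R_copper = L/(kA) = 0.0047/(386×17.7) = 6.879×10^-7 K/W
R_ceramic-fibre blanket = L/(kA) = 0.03/(0.0693×17.7) = 0.02446 K/W
R_aluminium = L/(kA) = 0.0044/(210×17.7) = 1.184×10^-6 K/W
R_total = 0.02446 K/W
Q = ΔT / R_total = 126 / 0.02446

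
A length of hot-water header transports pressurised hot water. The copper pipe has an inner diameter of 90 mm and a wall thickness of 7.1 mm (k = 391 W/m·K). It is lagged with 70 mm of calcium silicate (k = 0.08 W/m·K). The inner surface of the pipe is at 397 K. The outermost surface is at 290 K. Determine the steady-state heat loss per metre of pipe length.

q′ ≈ 63.1 W/m

For a radial system each layer contributes R = ln(r_out/r_in)/(2πkL); films add R = 1/(hA).
R_copper pipe wall = ln(52.1/45)/(2π×391×1) = 5.963×10^-5 K/W
R_calcium silicate = ln(122.1/52.1)/(2π×0.08×1) = 1.694 K/W
R_total = 1.694 K/W
Q = ΔT/R_total = 107/1.694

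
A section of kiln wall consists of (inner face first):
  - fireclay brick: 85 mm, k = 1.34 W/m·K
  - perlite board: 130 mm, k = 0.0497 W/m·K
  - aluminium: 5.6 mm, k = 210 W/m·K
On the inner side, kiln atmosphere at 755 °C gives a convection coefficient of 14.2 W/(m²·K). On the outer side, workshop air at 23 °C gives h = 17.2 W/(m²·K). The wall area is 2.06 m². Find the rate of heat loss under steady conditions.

Q ≈ 537 W

Using the resistance-network approach (series):
R_inner film = 1/(h_i·A) = 1/(14.2×2.06) = 0.03419 K/W
R_fireclay brick = L/(kA) = 0.085/(1.34×2.06) = 0.03079 K/W
R_perlite board = L/(kA) = 0.13/(0.0497×2.06) = 1.27 K/W
R_aluminium = L/(kA) = 0.0056/(210×2.06) = 1.294×10^-5 K/W
R_outer film = 1/(h_o·A) = 1/(17.2×2.06) = 0.02822 K/W
R_total = 1.363 K/W
Q = ΔT / R_total = 732 / 1.363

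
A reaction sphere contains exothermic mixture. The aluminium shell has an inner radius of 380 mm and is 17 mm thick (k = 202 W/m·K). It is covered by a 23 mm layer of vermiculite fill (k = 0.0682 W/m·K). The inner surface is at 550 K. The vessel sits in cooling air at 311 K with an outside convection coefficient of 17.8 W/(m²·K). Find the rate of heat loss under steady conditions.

Each spherical layer contributes R = (1/r_i − 1/r_o)/(4πk):
R_aluminium shell = (1/0.38 − 1/0.397)/(4π×202) = 4.439×10^-5 K/W
R_vermiculite fill = (1/0.397 − 1/0.42)/(4π×0.0682) = 0.161 K/W
R_outer film = 1/(h·4πr_o²) = 1/(17.8×4π×0.42²) = 0.02534 K/W
R_total = 0.1863 K/W
Q = ΔT/R_total = 239/0.1863

Q ≈ 1280 W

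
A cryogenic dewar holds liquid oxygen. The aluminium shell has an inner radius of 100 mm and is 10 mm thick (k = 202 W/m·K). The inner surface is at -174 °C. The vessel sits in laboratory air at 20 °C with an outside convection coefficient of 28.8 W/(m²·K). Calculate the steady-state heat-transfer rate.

Spherical conduction: R = (1/r_in − 1/r_out)/(4πk) per layer; series-sum.
R_aluminium shell = (1/0.1 − 1/0.11)/(4π×202) = 3.581×10^-4 K/W
R_outer film = 1/(h·4πr_o²) = 1/(28.8×4π×0.11²) = 0.2284 K/W
R_total = 0.2287 K/W
Q = ΔT/R_total = 194/0.2287

Q ≈ 848 W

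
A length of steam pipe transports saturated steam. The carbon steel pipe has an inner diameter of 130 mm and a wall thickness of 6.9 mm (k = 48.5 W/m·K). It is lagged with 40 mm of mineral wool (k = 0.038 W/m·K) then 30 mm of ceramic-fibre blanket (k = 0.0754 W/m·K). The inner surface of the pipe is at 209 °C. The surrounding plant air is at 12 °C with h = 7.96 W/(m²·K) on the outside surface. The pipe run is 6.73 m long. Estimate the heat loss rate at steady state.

Radial resistances (cylindrical: R_cond = ln(r_o/r_i)/(2πkL), R_conv = 1/(h·2πrL)):
R_carbon steel pipe wall = ln(71.9/65)/(2π×48.5×6.73) = 4.919×10^-5 K/W
R_mineral wool = ln(111.9/71.9)/(2π×0.038×6.73) = 0.2753 K/W
R_ceramic-fibre blanket = ln(141.9/111.9)/(2π×0.0754×6.73) = 0.0745 K/W
R_outer film = 1/(h_o·2πr_oL) = 1/(7.96×2π×0.1419×6.73) = 0.02094 K/W
R_total = 0.3708 K/W
Q = ΔT/R_total = 197/0.3708

Q ≈ 531 W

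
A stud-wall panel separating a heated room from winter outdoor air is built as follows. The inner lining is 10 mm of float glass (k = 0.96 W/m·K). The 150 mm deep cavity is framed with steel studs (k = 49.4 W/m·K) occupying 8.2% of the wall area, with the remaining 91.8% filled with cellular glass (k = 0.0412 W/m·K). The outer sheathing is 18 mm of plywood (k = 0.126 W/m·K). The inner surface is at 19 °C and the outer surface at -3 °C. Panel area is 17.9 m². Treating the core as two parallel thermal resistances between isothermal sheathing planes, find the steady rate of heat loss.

Q ≈ 2070 W

Sheathing layers in series; stud and cavity paths in parallel between them.
R_inner = 0.01/(0.96×17.9) = 5.819×10^-4 K/W
R_stud  = 0.15/(49.4×0.082×17.9) = 0.002069 K/W
R_cav   = 0.15/(0.0412×0.918×17.9) = 0.2216 K/W
1/R_core = 1/R_stud + 1/R_cav → R_core = 0.00205 K/W
R_outer = 0.018/(0.126×17.9) = 0.007981 K/W
R_total = 0.01061 K/W
Q = ΔT/R_total = 22/0.01061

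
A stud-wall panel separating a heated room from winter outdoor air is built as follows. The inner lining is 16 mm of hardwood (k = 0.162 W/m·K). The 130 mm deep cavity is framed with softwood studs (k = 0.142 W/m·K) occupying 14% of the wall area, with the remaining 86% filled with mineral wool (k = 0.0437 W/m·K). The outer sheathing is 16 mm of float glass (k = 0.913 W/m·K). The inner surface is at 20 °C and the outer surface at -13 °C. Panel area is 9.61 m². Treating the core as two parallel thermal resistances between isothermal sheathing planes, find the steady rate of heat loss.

Sheathing layers in series; stud and cavity paths in parallel between them.
R_inner = 0.016/(0.162×9.61) = 0.01028 K/W
R_stud  = 0.13/(0.142×0.14×9.61) = 0.6805 K/W
R_cav   = 0.13/(0.0437×0.86×9.61) = 0.3599 K/W
1/R_core = 1/R_stud + 1/R_cav → R_core = 0.2354 K/W
R_outer = 0.016/(0.913×9.61) = 0.001824 K/W
R_total = 0.2475 K/W
Q = ΔT/R_total = 33/0.2475

Q ≈ 133 W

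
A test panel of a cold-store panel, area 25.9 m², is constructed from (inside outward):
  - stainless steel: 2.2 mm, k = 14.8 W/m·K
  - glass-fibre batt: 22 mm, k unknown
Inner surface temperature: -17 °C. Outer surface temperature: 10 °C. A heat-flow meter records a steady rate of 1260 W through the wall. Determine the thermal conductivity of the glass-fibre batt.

k ≈ 0.0397 W/(m·K)

Series thermal resistances:
R_stainless steel = L/(kA) = 0.0022/(14.8×25.9) = 5.739×10^-6 K/W
Sum of known resistances R_other = 5.739×10^-6 K/W
Total R = ΔT/Q = 27/1260 = 0.02143 K/W
R_glass-fibre batt = R_total − R_other = 0.02142 K/W
k = L/(R·A) = 0.022/(0.02142×25.9)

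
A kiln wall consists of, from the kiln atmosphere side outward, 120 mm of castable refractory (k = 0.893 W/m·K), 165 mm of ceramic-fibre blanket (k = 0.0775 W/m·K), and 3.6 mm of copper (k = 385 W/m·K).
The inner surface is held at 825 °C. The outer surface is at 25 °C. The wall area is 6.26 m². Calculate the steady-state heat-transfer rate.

Q ≈ 2210 W

Thermal resistances in series:
R_castable refractory = L/(kA) = 0.12/(0.893×6.26) = 0.02147 K/W
R_ceramic-fibre blanket = L/(kA) = 0.165/(0.0775×6.26) = 0.3401 K/W
R_copper = L/(kA) = 0.0036/(385×6.26) = 1.494×10^-6 K/W
R_total = 0.3616 K/W
Q = ΔT / R_total = 800 / 0.3616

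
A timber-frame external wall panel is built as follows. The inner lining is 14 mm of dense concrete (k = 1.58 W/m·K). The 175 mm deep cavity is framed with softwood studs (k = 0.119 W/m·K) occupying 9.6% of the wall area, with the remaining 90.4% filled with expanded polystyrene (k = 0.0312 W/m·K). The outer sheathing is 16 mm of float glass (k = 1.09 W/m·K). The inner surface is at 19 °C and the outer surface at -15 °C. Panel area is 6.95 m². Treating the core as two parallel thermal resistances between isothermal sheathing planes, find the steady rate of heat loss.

Sheathing layers in series; stud and cavity paths in parallel between them.
R_inner = 0.014/(1.58×6.95) = 0.001275 K/W
R_stud  = 0.175/(0.119×0.096×6.95) = 2.204 K/W
R_cav   = 0.175/(0.0312×0.904×6.95) = 0.8928 K/W
1/R_core = 1/R_stud + 1/R_cav → R_core = 0.6354 K/W
R_outer = 0.016/(1.09×6.95) = 0.002112 K/W
R_total = 0.6388 K/W
Q = ΔT/R_total = 34/0.6388

Q ≈ 53.2 W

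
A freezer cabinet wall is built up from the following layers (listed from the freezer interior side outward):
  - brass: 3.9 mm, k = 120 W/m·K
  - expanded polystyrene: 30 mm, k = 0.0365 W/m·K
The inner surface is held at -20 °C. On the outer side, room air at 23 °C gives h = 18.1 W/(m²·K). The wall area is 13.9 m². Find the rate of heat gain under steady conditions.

Series thermal resistances:
R_brass = L/(kA) = 0.0039/(120×13.9) = 2.338×10^-6 K/W
R_expanded polystyrene = L/(kA) = 0.03/(0.0365×13.9) = 0.05913 K/W
R_outer film = 1/(h_o·A) = 1/(18.1×13.9) = 0.003975 K/W
R_total = 0.06311 K/W
Q = ΔT / R_total = 43 / 0.06311

Q ≈ 681 W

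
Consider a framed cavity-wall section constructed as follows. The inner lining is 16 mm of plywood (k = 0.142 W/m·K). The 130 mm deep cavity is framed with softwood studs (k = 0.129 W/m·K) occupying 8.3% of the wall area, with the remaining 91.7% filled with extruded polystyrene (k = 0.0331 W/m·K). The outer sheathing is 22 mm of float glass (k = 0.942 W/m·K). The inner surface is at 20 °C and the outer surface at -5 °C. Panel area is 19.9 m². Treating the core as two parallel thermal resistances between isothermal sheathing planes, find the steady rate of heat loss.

Sheathing layers in series; stud and cavity paths in parallel between them.
R_inner = 0.016/(0.142×19.9) = 0.005662 K/W
R_stud  = 0.13/(0.129×0.083×19.9) = 0.6101 K/W
R_cav   = 0.13/(0.0331×0.917×19.9) = 0.2152 K/W
1/R_core = 1/R_stud + 1/R_cav → R_core = 0.1591 K/W
R_outer = 0.022/(0.942×19.9) = 0.001174 K/W
R_total = 0.1659 K/W
Q = ΔT/R_total = 25/0.1659

Q ≈ 151 W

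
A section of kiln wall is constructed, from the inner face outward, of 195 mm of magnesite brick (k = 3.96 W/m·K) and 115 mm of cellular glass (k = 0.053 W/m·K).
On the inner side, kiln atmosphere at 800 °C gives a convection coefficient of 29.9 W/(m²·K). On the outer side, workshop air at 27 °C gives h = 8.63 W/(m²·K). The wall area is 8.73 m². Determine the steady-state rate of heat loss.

Model the wall as resistances in series:
R_inner film = 1/(h_i·A) = 1/(29.9×8.73) = 0.003831 K/W
R_magnesite brick = L/(kA) = 0.195/(3.96×8.73) = 0.005641 K/W
R_cellular glass = L/(kA) = 0.115/(0.053×8.73) = 0.2485 K/W
R_outer film = 1/(h_o·A) = 1/(8.63×8.73) = 0.01327 K/W
R_total = 0.2713 K/W
Q = ΔT / R_total = 773 / 0.2713

Q ≈ 2850 W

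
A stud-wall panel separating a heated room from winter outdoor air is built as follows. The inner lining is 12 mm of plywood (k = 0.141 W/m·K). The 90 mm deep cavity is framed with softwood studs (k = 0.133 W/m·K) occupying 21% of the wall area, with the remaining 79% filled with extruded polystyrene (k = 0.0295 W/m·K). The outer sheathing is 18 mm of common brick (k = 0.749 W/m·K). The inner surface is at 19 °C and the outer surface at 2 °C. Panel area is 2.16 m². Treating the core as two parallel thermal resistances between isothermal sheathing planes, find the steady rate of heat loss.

Sheathing layers in series; stud and cavity paths in parallel between them.
R_inner = 0.012/(0.141×2.16) = 0.0394 K/W
R_stud  = 0.09/(0.133×0.21×2.16) = 1.492 K/W
R_cav   = 0.09/(0.0295×0.79×2.16) = 1.788 K/W
1/R_core = 1/R_stud + 1/R_cav → R_core = 0.8132 K/W
R_outer = 0.018/(0.749×2.16) = 0.01113 K/W
R_total = 0.8638 K/W
Q = ΔT/R_total = 17/0.8638

Q ≈ 19.7 W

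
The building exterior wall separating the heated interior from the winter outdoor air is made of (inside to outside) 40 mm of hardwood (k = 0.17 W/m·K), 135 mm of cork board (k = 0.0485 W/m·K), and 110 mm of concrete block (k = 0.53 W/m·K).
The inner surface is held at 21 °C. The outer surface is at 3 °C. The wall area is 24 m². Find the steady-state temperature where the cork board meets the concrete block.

T ≈ 4.16 °C

Using the resistance-network approach (series):
R_hardwood = L/(kA) = 0.04/(0.17×24) = 0.009804 K/W
R_cork board = L/(kA) = 0.135/(0.0485×24) = 0.116 K/W
R_concrete block = L/(kA) = 0.11/(0.53×24) = 0.008648 K/W
R_total = 0.1344 K/W;  Q = ΔT/R_total = 18/0.1344 = 133.9 W
T_interface = T_inner − Q·ΣR(inner→interface) = 21 − 134×0.1258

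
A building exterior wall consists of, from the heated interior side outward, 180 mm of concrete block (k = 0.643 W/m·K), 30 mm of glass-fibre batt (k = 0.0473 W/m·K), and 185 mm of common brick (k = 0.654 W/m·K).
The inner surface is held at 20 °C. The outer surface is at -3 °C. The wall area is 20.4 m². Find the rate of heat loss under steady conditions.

Q ≈ 392 W

Model the wall as resistances in series:
R_concrete block = L/(kA) = 0.18/(0.643×20.4) = 0.01372 K/W
R_glass-fibre batt = L/(kA) = 0.03/(0.0473×20.4) = 0.03109 K/W
R_common brick = L/(kA) = 0.185/(0.654×20.4) = 0.01387 K/W
R_total = 0.05868 K/W
Q = ΔT / R_total = 23 / 0.05868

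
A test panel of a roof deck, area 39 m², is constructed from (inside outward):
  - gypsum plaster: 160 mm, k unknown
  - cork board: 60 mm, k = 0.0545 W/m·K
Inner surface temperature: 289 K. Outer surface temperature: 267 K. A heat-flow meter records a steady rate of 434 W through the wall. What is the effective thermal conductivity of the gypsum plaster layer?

Thermal resistances in series:
R_cork board = L/(kA) = 0.06/(0.0545×39) = 0.02823 K/W
Sum of known resistances R_other = 0.02823 K/W
Total R = ΔT/Q = 22/434 = 0.05069 K/W
R_gypsum plaster = R_total − R_other = 0.02246 K/W
k = L/(R·A) = 0.16/(0.02246×39)

k ≈ 0.183 W/(m·K)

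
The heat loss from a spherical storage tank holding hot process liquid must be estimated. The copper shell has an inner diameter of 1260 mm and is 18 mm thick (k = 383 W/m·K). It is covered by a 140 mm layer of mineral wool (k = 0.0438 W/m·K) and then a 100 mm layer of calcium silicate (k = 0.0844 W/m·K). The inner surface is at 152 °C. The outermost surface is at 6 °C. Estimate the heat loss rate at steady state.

For a spherical shell R = (1/r₁ − 1/r₂)/(4πk); film R = 1/(h·4πr²). In series:
R_copper shell = (1/0.63 − 1/0.648)/(4π×383) = 9.161×10^-6 K/W
R_mineral wool = (1/0.648 − 1/0.788)/(4π×0.0438) = 0.4981 K/W
R_calcium silicate = (1/0.788 − 1/0.888)/(4π×0.0844) = 0.1347 K/W
R_total = 0.6329 K/W
Q = ΔT/R_total = 146/0.6329

Q ≈ 231 W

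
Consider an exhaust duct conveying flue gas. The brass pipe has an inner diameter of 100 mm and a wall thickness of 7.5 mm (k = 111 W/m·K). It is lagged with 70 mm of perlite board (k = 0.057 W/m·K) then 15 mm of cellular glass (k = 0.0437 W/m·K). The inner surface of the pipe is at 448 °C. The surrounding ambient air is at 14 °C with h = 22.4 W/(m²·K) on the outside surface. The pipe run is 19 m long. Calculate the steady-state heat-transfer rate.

Q ≈ 3080 W

For a radial system each layer contributes R = ln(r_out/r_in)/(2πkL); films add R = 1/(hA).
R_brass pipe wall = ln(57.5/50)/(2π×111×19) = 1.055×10^-5 K/W
R_perlite board = ln(127.5/57.5)/(2π×0.057×19) = 0.117 K/W
R_cellular glass = ln(142.5/127.5)/(2π×0.0437×19) = 0.02132 K/W
R_outer film = 1/(h_o·2πr_oL) = 1/(22.4×2π×0.1425×19) = 0.002624 K/W
R_total = 0.141 K/W
Q = ΔT/R_total = 434/0.141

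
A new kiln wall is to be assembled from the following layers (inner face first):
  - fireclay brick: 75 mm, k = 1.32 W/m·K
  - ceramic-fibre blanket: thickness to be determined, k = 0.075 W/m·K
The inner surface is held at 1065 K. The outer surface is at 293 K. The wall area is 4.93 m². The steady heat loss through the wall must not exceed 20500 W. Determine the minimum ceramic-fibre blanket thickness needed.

Model the wall as resistances in series:
R_fireclay brick = L/(kA) = 0.075/(1.32×4.93) = 0.01152 K/W
Sum of the known resistances R_other = 0.01152 K/W
Required total resistance R_tot = ΔT/Q_allow = 772/20500 = 0.03766 K/W
R_ceramic-fibre blanket = R_tot − R_other = 0.02613 K/W
L = R·k·A = 0.02613×0.075×4.93

L ≈ 9.66 mm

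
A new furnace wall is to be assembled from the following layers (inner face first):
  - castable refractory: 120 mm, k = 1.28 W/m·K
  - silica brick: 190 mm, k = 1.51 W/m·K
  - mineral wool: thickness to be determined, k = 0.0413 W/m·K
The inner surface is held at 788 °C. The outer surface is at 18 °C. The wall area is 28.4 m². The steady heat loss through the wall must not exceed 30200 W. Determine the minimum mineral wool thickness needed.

L ≈ 20.8 mm

Treating each layer as a thermal resistance in series:
R_castable refractory = L/(kA) = 0.12/(1.28×28.4) = 0.003301 K/W
R_silica brick = L/(kA) = 0.19/(1.51×28.4) = 0.004431 K/W
Sum of the known resistances R_other = 0.007732 K/W
Required total resistance R_tot = ΔT/Q_allow = 770/30200 = 0.0255 K/W
R_mineral wool = R_tot − R_other = 0.01777 K/W
L = R·k·A = 0.01777×0.0413×28.4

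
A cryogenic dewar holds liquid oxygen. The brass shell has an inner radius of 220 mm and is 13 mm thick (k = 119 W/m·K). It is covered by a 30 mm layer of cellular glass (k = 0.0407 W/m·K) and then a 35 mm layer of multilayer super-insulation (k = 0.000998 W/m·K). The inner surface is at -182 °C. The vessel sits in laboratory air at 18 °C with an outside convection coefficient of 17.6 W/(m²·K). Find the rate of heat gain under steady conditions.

For a spherical shell R = (1/r₁ − 1/r₂)/(4πk); film R = 1/(h·4πr²). In series:
R_brass shell = (1/0.22 − 1/0.233)/(4π×119) = 1.696×10^-4 K/W
R_cellular glass = (1/0.233 − 1/0.263)/(4π×0.0407) = 0.9572 K/W
R_multilayer super-insulation = (1/0.263 − 1/0.298)/(4π×0.000998) = 35.61 K/W
R_outer film = 1/(h·4πr_o²) = 1/(17.6×4π×0.298²) = 0.05091 K/W
R_total = 36.62 K/W
Q = ΔT/R_total = 200/36.62

Q ≈ 5.46 W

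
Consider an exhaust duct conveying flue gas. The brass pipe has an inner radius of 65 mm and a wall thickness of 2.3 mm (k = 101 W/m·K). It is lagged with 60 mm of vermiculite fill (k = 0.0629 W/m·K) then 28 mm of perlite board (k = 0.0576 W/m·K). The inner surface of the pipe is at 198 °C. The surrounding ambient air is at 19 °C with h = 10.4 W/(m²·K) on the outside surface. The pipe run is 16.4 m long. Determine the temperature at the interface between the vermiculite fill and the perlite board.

Per-layer cylindrical resistances, series-summed:
R_brass pipe wall = ln(67.3/65)/(2π×101×16.4) = 3.341×10^-6 K/W
R_vermiculite fill = ln(127.3/67.3)/(2π×0.0629×16.4) = 0.09834 K/W
R_perlite board = ln(155.3/127.3)/(2π×0.0576×16.4) = 0.0335 K/W
R_outer film = 1/(h_o·2πr_oL) = 1/(10.4×2π×0.1553×16.4) = 0.006009 K/W
R_total = 0.1378 K/W
Q = ΔT/R_total = 179/0.1378
Q = 1300 W
T_interface = T_inner − Q·ΣR(inner→interface) = 198 − 1300×0.09834

T ≈ 70.3 °C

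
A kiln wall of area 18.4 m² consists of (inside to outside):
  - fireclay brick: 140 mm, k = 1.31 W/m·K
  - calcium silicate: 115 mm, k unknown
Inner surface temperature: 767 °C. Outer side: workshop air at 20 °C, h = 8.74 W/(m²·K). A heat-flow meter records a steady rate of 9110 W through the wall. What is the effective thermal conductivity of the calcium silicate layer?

Using the resistance-network approach (series):
R_fireclay brick = L/(kA) = 0.14/(1.31×18.4) = 0.005808 K/W
R_outer film = 1/(h_o·A) = 1/(8.74×18.4) = 0.006218 K/W
Sum of known resistances R_other = 0.01203 K/W
Total R = ΔT/Q = 747/9110 = 0.082 K/W
R_calcium silicate = R_total − R_other = 0.06997 K/W
k = L/(R·A) = 0.115/(0.06997×18.4)

k ≈ 0.0893 W/(m·K)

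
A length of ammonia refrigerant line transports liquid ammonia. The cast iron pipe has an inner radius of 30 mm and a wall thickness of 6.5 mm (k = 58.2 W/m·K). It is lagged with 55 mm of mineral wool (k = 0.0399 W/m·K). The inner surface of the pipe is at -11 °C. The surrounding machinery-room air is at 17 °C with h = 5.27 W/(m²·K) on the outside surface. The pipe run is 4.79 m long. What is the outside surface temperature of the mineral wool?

T ≈ 14.7 °C

Cylindrical conduction, so R = ln(r₂/r₁)/(2πkL) per layer, in series:
R_cast iron pipe wall = ln(36.5/30)/(2π×58.2×4.79) = 1.12×10^-4 K/W
R_mineral wool = ln(91.5/36.5)/(2π×0.0399×4.79) = 0.7653 K/W
R_outer film = 1/(h_o·2πr_oL) = 1/(5.27×2π×0.0915×4.79) = 0.06891 K/W
R_total = 0.8343 K/W
Q = ΔT/R_total = 28/0.8343
Q = 33.6 W
T_interface = T_inner + Q·ΣR(inner→interface) = -11 + 33.6×0.7654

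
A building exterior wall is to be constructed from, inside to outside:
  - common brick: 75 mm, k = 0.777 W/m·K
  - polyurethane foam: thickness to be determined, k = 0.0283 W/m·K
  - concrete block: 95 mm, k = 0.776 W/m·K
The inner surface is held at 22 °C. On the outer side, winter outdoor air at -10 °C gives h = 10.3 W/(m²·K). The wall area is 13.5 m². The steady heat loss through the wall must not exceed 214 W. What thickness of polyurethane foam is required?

Series thermal resistances:
R_common brick = L/(kA) = 0.075/(0.777×13.5) = 0.00715 K/W
R_concrete block = L/(kA) = 0.095/(0.776×13.5) = 0.009068 K/W
R_outer film = 1/(h_o·A) = 1/(10.3×13.5) = 0.007192 K/W
Sum of the known resistances R_other = 0.02341 K/W
Required total resistance R_tot = ΔT/Q_allow = 32/214 = 0.1495 K/W
R_polyurethane foam = R_tot − R_other = 0.1261 K/W
L = R·k·A = 0.1261×0.0283×13.5

L ≈ 48.2 mm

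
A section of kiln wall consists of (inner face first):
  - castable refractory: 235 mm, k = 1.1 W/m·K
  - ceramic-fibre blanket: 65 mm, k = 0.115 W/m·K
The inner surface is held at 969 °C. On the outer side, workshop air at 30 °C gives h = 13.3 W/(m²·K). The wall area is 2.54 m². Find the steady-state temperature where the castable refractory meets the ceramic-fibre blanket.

Using the resistance-network approach (series):
R_castable refractory = L/(kA) = 0.235/(1.1×2.54) = 0.08411 K/W
R_ceramic-fibre blanket = L/(kA) = 0.065/(0.115×2.54) = 0.2225 K/W
R_outer film = 1/(h_o·A) = 1/(13.3×2.54) = 0.0296 K/W
R_total = 0.3362 K/W;  Q = ΔT/R_total = 939/0.3362 = 2793 W
T_interface = T_inner − Q·ΣR(inner→interface) = 969 − 2790×0.08411

T ≈ 734 °C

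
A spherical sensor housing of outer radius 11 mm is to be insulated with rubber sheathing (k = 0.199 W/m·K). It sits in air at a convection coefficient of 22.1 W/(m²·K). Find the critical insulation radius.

r_cr ≈ 18 mm

For a sphere r_cr = 2k/h = 2×0.199/22.1
r_cr = 18 mm; since the bare radius (11 mm) is below r_cr, adding a thin layer of insulation will *increase* heat loss.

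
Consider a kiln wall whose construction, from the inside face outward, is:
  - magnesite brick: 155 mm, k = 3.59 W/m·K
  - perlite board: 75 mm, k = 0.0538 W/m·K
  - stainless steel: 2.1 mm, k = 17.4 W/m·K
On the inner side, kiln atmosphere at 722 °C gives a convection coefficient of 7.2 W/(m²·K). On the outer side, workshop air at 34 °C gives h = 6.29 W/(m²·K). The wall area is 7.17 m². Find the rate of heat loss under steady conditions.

Treating each layer as a thermal resistance in series:
R_inner film = 1/(h_i·A) = 1/(7.2×7.17) = 0.01937 K/W
R_magnesite brick = L/(kA) = 0.155/(3.59×7.17) = 0.006022 K/W
R_perlite board = L/(kA) = 0.075/(0.0538×7.17) = 0.1944 K/W
R_stainless steel = L/(kA) = 0.0021/(17.4×7.17) = 1.683×10^-5 K/W
R_outer film = 1/(h_o·A) = 1/(6.29×7.17) = 0.02217 K/W
R_total = 0.242 K/W
Q = ΔT / R_total = 688 / 0.242

Q ≈ 2840 W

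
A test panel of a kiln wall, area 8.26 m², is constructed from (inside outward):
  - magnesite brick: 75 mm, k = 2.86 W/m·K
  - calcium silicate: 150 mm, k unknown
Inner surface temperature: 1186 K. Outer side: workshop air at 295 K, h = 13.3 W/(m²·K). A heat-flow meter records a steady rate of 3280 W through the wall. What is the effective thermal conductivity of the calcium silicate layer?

k ≈ 0.07 W/(m·K)

Treating each layer as a thermal resistance in series:
R_magnesite brick = L/(kA) = 0.075/(2.86×8.26) = 0.003175 K/W
R_outer film = 1/(h_o·A) = 1/(13.3×8.26) = 0.009103 K/W
Sum of known resistances R_other = 0.01228 K/W
Total R = ΔT/Q = 891/3280 = 0.2716 K/W
R_calcium silicate = R_total − R_other = 0.2594 K/W
k = L/(R·A) = 0.15/(0.2594×8.26)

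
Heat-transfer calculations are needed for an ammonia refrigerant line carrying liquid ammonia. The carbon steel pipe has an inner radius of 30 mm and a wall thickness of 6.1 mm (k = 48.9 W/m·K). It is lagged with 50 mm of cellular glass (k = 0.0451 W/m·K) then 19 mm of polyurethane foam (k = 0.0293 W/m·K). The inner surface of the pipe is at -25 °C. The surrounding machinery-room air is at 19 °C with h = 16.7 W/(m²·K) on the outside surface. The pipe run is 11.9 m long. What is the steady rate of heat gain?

For a radial system each layer contributes R = ln(r_out/r_in)/(2πkL); films add R = 1/(hA).
R_carbon steel pipe wall = ln(36.1/30)/(2π×48.9×11.9) = 5.062×10^-5 K/W
R_cellular glass = ln(86.1/36.1)/(2π×0.0451×11.9) = 0.2578 K/W
R_polyurethane foam = ln(105.1/86.1)/(2π×0.0293×11.9) = 0.09102 K/W
R_outer film = 1/(h_o·2πr_oL) = 1/(16.7×2π×0.1051×11.9) = 0.00762 K/W
R_total = 0.3565 K/W
Q = ΔT/R_total = 44/0.3565

Q ≈ 123 W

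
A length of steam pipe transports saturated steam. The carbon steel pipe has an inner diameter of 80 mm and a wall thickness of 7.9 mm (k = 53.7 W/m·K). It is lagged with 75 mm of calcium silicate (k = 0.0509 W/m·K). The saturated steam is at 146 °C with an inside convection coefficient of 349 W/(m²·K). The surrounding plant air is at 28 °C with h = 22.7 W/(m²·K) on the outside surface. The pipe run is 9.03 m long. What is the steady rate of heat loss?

For a radial system each layer contributes R = ln(r_out/r_in)/(2πkL); films add R = 1/(hA).
R_inner film = 1/(h_i·2πr₁L) = 1/(349×2π×0.04×9.03) = 0.001263 K/W
R_carbon steel pipe wall = ln(47.9/40)/(2π×53.7×9.03) = 5.916×10^-5 K/W
R_calcium silicate = ln(122.9/47.9)/(2π×0.0509×9.03) = 0.3263 K/W
R_outer film = 1/(h_o·2πr_oL) = 1/(22.7×2π×0.1229×9.03) = 0.006318 K/W
R_total = 0.3339 K/W
Q = ΔT/R_total = 118/0.3339

Q ≈ 353 W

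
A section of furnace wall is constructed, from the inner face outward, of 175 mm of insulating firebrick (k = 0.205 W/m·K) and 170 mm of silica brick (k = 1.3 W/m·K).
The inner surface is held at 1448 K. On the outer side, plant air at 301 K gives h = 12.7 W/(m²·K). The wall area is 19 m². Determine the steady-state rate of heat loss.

Q ≈ 20500 W

Treating each layer as a thermal resistance in series:
R_insulating firebrick = L/(kA) = 0.175/(0.205×19) = 0.04493 K/W
R_silica brick = L/(kA) = 0.17/(1.3×19) = 0.006883 K/W
R_outer film = 1/(h_o·A) = 1/(12.7×19) = 0.004144 K/W
R_total = 0.05596 K/W
Q = ΔT / R_total = 1147 / 0.05596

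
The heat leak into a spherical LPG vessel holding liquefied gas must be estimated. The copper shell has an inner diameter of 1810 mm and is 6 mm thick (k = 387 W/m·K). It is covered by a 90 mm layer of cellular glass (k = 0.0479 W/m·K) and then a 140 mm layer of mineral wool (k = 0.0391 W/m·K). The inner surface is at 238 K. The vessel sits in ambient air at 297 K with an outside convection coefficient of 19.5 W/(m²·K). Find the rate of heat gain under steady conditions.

Each spherical layer contributes R = (1/r_i − 1/r_o)/(4πk):
R_copper shell = (1/0.905 − 1/0.911)/(4π×387) = 1.496×10^-6 K/W
R_cellular glass = (1/0.911 − 1/1.001)/(4π×0.0479) = 0.164 K/W
R_mineral wool = (1/1.001 − 1/1.141)/(4π×0.0391) = 0.2495 K/W
R_outer film = 1/(h·4πr_o²) = 1/(19.5×4π×1.141²) = 0.003135 K/W
R_total = 0.4166 K/W
Q = ΔT/R_total = 59/0.4166

Q ≈ 142 W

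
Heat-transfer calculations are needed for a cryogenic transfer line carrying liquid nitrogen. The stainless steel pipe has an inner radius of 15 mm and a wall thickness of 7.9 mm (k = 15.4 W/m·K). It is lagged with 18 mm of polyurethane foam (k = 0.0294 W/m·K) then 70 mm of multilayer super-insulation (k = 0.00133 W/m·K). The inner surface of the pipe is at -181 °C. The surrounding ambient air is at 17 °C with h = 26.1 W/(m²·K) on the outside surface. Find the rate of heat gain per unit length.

Per-layer cylindrical resistances, series-summed:
R_stainless steel pipe wall = ln(22.9/15)/(2π×15.4×1) = 0.004372 K/W
R_polyurethane foam = ln(40.9/22.9)/(2π×0.0294×1) = 3.14 K/W
R_multilayer super-insulation = ln(110.9/40.9)/(2π×0.00133×1) = 119.4 K/W
R_outer film = 1/(h_o·2πr_oL) = 1/(26.1×2π×0.1109×1) = 0.05499 K/W
R_total = 122.6 K/W
Q = ΔT/R_total = 198/122.6

q′ ≈ 1.62 W/m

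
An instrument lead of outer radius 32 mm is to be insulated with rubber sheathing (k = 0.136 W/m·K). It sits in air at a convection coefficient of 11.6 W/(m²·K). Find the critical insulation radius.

r_cr ≈ 11.7 mm

For a cylinder r_cr = k/h = 0.136/11.6
r_cr = 11.7 mm; since the bare radius (32 mm) is above r_cr, any added insulation will reduce heat loss.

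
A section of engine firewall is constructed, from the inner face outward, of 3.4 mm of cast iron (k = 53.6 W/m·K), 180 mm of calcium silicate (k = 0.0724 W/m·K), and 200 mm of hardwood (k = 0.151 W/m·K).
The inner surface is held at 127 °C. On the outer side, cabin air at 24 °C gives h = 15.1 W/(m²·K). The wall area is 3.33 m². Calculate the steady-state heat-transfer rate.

Q ≈ 88.5 W

Series thermal resistances:
R_cast iron = L/(kA) = 0.0034/(53.6×3.33) = 1.905×10^-5 K/W
R_calcium silicate = L/(kA) = 0.18/(0.0724×3.33) = 0.7466 K/W
R_hardwood = L/(kA) = 0.2/(0.151×3.33) = 0.3977 K/W
R_outer film = 1/(h_o·A) = 1/(15.1×3.33) = 0.01989 K/W
R_total = 1.164 K/W
Q = ΔT / R_total = 103 / 1.164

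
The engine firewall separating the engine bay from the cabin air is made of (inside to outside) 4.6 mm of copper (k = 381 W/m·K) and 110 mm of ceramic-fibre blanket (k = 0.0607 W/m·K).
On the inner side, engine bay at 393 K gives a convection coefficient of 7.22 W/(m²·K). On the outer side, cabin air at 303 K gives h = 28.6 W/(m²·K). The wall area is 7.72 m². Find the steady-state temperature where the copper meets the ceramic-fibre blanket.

Using the resistance-network approach (series):
R_inner film = 1/(h_i·A) = 1/(7.22×7.72) = 0.01794 K/W
R_copper = L/(kA) = 0.0046/(381×7.72) = 1.564×10^-6 K/W
R_ceramic-fibre blanket = L/(kA) = 0.11/(0.0607×7.72) = 0.2347 K/W
R_outer film = 1/(h_o·A) = 1/(28.6×7.72) = 0.004529 K/W
R_total = 0.2572 K/W;  Q = ΔT/R_total = 90/0.2572 = 349.9 W
T_interface = T_inner − Q·ΣR(inner→interface) = 393 − 350×0.01794

T ≈ 387 K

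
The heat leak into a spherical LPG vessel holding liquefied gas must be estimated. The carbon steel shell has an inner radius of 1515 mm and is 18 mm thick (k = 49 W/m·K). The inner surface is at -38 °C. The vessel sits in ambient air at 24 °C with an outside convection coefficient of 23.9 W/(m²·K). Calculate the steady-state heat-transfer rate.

Q ≈ 43400 W

Radial (spherical) resistances in series:
R_carbon steel shell = (1/1.515 − 1/1.533)/(4π×49) = 1.259×10^-5 K/W
R_outer film = 1/(h·4πr_o²) = 1/(23.9×4π×1.533²) = 0.001417 K/W
R_total = 0.001429 K/W
Q = ΔT/R_total = 62/0.001429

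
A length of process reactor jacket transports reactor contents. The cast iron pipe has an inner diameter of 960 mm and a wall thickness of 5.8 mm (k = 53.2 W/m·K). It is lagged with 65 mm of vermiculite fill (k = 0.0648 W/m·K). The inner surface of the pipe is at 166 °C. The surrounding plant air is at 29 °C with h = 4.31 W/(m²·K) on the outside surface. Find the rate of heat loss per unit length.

Per-layer cylindrical resistances, series-summed:
R_cast iron pipe wall = ln(485.8/480)/(2π×53.2×1) = 3.593×10^-5 K/W
R_vermiculite fill = ln(550.8/485.8)/(2π×0.0648×1) = 0.3084 K/W
R_outer film = 1/(h_o·2πr_oL) = 1/(4.31×2π×0.5508×1) = 0.06704 K/W
R_total = 0.3755 K/W
Q = ΔT/R_total = 137/0.3755

q′ ≈ 365 W/m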